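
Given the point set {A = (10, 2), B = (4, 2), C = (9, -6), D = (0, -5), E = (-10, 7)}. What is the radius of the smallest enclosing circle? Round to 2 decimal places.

The minimum enclosing circle of a finite set is fixed by two of the points (as a diameter) or three (as a circumcircle).
The farthest pair is C–E with squared distance 530. The circle on this segment as diameter has centre (-0.5, 0.5) and r² = 530/4 = 132.5.
Check A: distance² to centre = 112.5 ≤ 132.5, so it lies inside.
All remaining points lie in this disk, and no smaller disk contains both endpoints, so this is the minimum enclosing circle.
r = √(132.5) ≈ 11.51.

11.51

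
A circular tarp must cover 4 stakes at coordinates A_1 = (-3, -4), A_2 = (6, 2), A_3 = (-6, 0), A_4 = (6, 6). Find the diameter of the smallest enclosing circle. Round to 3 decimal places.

13.674

The minimum enclosing circle of a finite set is fixed by two of the points (as a diameter) or three (as a circumcircle).
The minimum enclosing circle is determined by three boundary points: A_1, A_3, A_4.
Their circumcentre is (13/22, 20/11) with r² = 22625/484.
The farthest remaining point A_2 is at distance² 14177/484 ≤ 22625/484.
Diameter = 2r = 2√(22625/484) ≈ 13.674.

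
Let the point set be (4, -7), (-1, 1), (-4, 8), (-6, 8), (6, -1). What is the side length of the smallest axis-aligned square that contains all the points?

The bounding box has width 12 and height 15.
An axis-aligned square enclosing the set must have side ≥ max(width, height).
So the minimum side is max(12, 15) = 15.

15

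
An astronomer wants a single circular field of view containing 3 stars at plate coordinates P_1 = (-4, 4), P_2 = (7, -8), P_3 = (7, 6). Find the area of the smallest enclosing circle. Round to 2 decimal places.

Side lengths²: P_1P_2² = 265, P_1P_3² = 125, P_2P_3² = 196.
Since P_1P_2² = 265 < 196 + 125 = 321, the triangle is acute, so the smallest enclosing circle is the circumcircle.
Circumcentre = (57/22, -1), r² = 33125/484.
Area = π·r² = π·33125/484 ≈ 215.01.

215.01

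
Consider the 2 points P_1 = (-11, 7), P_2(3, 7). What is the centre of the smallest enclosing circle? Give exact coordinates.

The smallest circle enclosing two points has them as diameter endpoints.
Centre = midpoint = (-4, 7); r² = |P_1P_2|²/4 = 196/4 = 49.
Centre = (-4, 7).

(-4, 7)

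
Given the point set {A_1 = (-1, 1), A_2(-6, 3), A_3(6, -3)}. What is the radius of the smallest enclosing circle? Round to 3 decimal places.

Side lengths²: A_1A_2² = 29, A_1A_3² = 65, A_2A_3² = 180.
Since A_2A_3² = 180 ≥ 65 + 29 = 94, the angle opposite A_2A_3 is not acute, so the smallest enclosing circle has A_2A_3 as diameter.
Centre = midpoint of A_2A_3 = (0, 0), r² = 180/4 = 45.
r = √45 ≈ 6.708.

6.708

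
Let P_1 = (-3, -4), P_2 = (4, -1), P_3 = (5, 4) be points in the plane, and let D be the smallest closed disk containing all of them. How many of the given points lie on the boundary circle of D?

Side lengths²: P_1P_2² = 58, P_1P_3² = 128, P_2P_3² = 26.
Since P_1P_3² = 128 ≥ 58 + 26 = 84, the angle opposite P_1P_3 is not acute, so the smallest enclosing circle has P_1P_3 as diameter.
Centre = midpoint of P_1P_3 = (1, 0), r² = 128/4 = 32.
The points at distance exactly r from the centre are P_1, P_3 — 2 points.

2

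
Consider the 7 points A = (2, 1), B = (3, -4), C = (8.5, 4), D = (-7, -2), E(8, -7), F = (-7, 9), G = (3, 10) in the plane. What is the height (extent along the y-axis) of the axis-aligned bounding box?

17

max y = 10, min y = -7, so height = 17.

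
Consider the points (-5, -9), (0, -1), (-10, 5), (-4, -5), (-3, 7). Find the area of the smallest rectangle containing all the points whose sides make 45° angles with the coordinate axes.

171

In coordinates u = x + y, v = x − y the rectangle is axis-aligned; the map (x,y)→(u,v) scales areas by 2.
u-values: -14, -1, -5, -9, 4; range = 4 − (-14) = 18.
v-values: 4, 1, -15, 1, -10; range = 4 − (-15) = 19.
Area = (18 × 19) / 2 = 171.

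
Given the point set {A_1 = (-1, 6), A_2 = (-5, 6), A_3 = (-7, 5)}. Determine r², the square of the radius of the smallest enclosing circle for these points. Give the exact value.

9.25

Side lengths²: A_1A_2² = 16, A_1A_3² = 37, A_2A_3² = 5.
Since A_1A_3² = 37 ≥ 16 + 5 = 21, the angle opposite A_1A_3 is not acute, so the smallest enclosing circle has A_1A_3 as diameter.
Centre = midpoint of A_1A_3 = (-4, 5.5), r² = 37/4 = 9.25.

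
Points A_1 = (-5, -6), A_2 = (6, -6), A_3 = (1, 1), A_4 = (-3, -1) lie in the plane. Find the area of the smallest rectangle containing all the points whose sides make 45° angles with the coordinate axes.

In coordinates u = x + y, v = x − y the rectangle is axis-aligned; the map (x,y)→(u,v) scales areas by 2.
u-values: -11, 0, 2, -4; range = 2 − (-11) = 13.
v-values: 1, 12, 0, -2; range = 12 − (-2) = 14.
Area = (13 × 14) / 2 = 91.

91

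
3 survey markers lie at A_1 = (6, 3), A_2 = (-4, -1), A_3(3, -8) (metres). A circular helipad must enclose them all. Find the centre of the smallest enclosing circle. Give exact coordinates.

Side lengths²: A_1A_2² = 116, A_1A_3² = 130, A_2A_3² = 98.
Since A_1A_3² = 130 < 116 + 98 = 214, the triangle is acute, so the smallest enclosing circle is the circumcircle.
Circumcentre = (15/7, -13/7), r² = 1885/49.
Centre = (15/7, -13/7).

(15/7, -13/7)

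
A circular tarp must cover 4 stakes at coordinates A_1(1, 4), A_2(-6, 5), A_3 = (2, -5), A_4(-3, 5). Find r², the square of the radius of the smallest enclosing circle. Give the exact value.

A smallest enclosing disk is always determined by at most three of the input points on its boundary.
The farthest pair is A_2–A_3 with squared distance 164. The circle on this segment as diameter has centre (-2, 0) and r² = 164/4 = 41.
Check A_1: distance² to centre = 25 ≤ 41, so it lies inside.
All remaining points lie in this disk, and no smaller disk contains both endpoints, so this is the minimum enclosing circle.

41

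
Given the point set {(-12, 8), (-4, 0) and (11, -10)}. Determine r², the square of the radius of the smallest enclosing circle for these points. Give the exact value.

213.25

Call the three points A, B, C in the order given.
Side lengths²: AB² = 128, AC² = 853, BC² = 325.
Since AC² = 853 ≥ 325 + 128 = 453, the angle opposite AC is not acute, so the smallest enclosing circle has AC as diameter.
Centre = midpoint of AC = (-0.5, -1), r² = 853/4 = 213.25.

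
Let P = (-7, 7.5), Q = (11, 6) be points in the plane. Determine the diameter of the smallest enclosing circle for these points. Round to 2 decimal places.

The smallest circle enclosing two points has them as diameter endpoints.
Centre = midpoint = (2, 6.75); r² = |PQ|²/4 = 326.25/4 = 81.5625.
Diameter = 2r = 2√(81.5625) ≈ 18.06.

18.06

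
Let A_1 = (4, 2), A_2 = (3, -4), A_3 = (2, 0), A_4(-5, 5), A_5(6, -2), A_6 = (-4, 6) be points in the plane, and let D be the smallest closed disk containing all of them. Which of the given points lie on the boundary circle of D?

A smallest enclosing disk is always determined by at most three of the input points on its boundary.
The farthest pair is A_4–A_5 with squared distance 170. The circle on this segment as diameter has centre (0.5, 1.5) and r² = 170/4 = 42.5.
Check A_1: distance² to centre = 12.5 ≤ 42.5, so it lies inside.
All remaining points lie in this disk, and no smaller disk contains both endpoints, so this is the minimum enclosing circle.
The points at distance exactly r from the centre are A_4, A_5 — 2 points.

A_4, A_5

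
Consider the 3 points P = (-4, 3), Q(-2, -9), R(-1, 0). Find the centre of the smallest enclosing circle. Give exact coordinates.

(-3, -3)

Side lengths²: PQ² = 148, PR² = 18, QR² = 82.
Since PQ² = 148 ≥ 82 + 18 = 100, the angle opposite PQ is not acute, so the smallest enclosing circle has PQ as diameter.
Centre = midpoint of PQ = (-3, -3), r² = 148/4 = 37.
Centre = (-3, -3).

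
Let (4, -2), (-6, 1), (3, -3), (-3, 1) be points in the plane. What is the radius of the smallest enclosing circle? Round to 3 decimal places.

5.220

By Welzl's lemma the MEC is supported by two points (diametrically opposite) or three points (on a circumcircle).
The farthest pair is (4, -2)–(-6, 1) with squared distance 109. The circle on this segment as diameter has centre (-1, -0.5) and r² = 109/4 = 27.25.
Check (3, -3): distance² to centre = 22.25 ≤ 27.25, so it lies inside.
All remaining points lie in this disk, and no smaller disk contains both endpoints, so this is the minimum enclosing circle.
r = √(27.25) ≈ 5.220.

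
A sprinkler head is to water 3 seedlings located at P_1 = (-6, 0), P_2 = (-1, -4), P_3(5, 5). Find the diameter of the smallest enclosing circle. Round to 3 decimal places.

Side lengths²: P_1P_2² = 41, P_1P_3² = 146, P_2P_3² = 117.
Since P_1P_3² = 146 < 117 + 41 = 158, the triangle is acute, so the smallest enclosing circle is the circumcircle.
Circumcentre = (-13/46, 93/46), r² = 38909/1058.
Diameter = 2r = 2√(38909/1058) ≈ 12.129.

12.129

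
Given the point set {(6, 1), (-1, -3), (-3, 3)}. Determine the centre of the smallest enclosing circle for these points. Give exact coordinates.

(1.3, 1.1)

Call the three points A, B, C in the order given.
Side lengths²: AB² = 65, AC² = 85, BC² = 40.
Since AC² = 85 < 65 + 40 = 105, the triangle is acute, so the smallest enclosing circle is the circumcircle.
Circumcentre = (1.3, 1.1), r² = 22.1.
Centre = (1.3, 1.1).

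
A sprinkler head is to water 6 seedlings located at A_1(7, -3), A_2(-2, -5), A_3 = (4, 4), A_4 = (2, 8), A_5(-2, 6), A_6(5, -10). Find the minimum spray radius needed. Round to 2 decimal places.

The farthest pair is A_4–A_6 with squared distance 333. The circle on this segment as diameter has centre (3.5, -1) and r² = 333/4 = 83.25.
Check A_1: distance² to centre = 16.25 ≤ 83.25, so it lies inside.
All remaining points lie in this disk, and no smaller disk contains both endpoints, so this is the minimum enclosing circle.
r = √(83.25) ≈ 9.12.

9.12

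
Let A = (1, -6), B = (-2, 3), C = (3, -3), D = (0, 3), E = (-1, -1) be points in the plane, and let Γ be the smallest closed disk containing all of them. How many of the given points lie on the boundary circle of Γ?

2

A smallest enclosing disk is always determined by at most three of the input points on its boundary.
The farthest pair is A–B with squared distance 90. The circle on this segment as diameter has centre (-0.5, -1.5) and r² = 90/4 = 22.5.
Check C: distance² to centre = 14.5 ≤ 22.5, so it lies inside.
All remaining points lie in this disk, and no smaller disk contains both endpoints, so this is the minimum enclosing circle.
The points at distance exactly r from the centre are A, B — 2 points.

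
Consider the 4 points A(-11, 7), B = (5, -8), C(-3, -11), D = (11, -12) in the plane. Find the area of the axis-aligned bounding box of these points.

x ranges over [-11, 11], width 22.
y ranges over [-12, 7], height 19.
Area = 22 × 19 = 418.

418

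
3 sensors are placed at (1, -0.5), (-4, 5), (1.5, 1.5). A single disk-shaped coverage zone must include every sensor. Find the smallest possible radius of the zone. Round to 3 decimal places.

3.717

Call the three points A, B, C in the order given.
Side lengths²: AB² = 55.25, AC² = 4.25, BC² = 42.5.
Since AB² = 55.25 ≥ 42.5 + 4.25 = 46.75, the angle opposite AB is not acute, so the smallest enclosing circle has AB as diameter.
Centre = midpoint of AB = (-1.5, 2.25), r² = 55.25/4 = 13.8125.
r = √(13.8125) ≈ 3.717.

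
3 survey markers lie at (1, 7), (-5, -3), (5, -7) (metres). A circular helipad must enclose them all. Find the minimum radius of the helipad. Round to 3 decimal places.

7.374

Call the three points A, B, C in the order given.
Side lengths²: AB² = 136, AC² = 212, BC² = 116.
Since AC² = 212 < 136 + 116 = 252, the triangle is acute, so the smallest enclosing circle is the circumcircle.
Circumcentre = (58/31, -10/31), r² = 52258/961.
r = √(52258/961) ≈ 7.374.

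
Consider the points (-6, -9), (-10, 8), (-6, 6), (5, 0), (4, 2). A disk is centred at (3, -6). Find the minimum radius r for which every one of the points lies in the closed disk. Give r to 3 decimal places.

19.105

The required radius is the distance from (3, -6) to the farthest point.
Squared distances: 90, 365, 225, 40, 65.
Maximum is 365, attained at (-10, 8).
r = √365 ≈ 19.105.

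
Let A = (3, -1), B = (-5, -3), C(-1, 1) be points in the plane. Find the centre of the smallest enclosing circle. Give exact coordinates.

(-1, -2)

Side lengths²: AB² = 68, AC² = 20, BC² = 32.
Since AB² = 68 ≥ 32 + 20 = 52, the angle opposite AB is not acute, so the smallest enclosing circle has AB as diameter.
Centre = midpoint of AB = (-1, -2), r² = 68/4 = 17.
Centre = (-1, -2).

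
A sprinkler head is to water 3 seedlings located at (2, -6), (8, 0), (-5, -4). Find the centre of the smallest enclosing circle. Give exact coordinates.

(1.5, -2)

Call the three points A, B, C in the order given.
Side lengths²: AB² = 72, AC² = 53, BC² = 185.
Since BC² = 185 ≥ 72 + 53 = 125, the angle opposite BC is not acute, so the smallest enclosing circle has BC as diameter.
Centre = midpoint of BC = (1.5, -2), r² = 185/4 = 46.25.
Centre = (1.5, -2).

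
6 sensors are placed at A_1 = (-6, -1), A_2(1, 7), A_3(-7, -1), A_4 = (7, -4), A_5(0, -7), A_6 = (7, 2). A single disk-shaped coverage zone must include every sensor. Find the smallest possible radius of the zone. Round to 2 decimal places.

7.46

A smallest enclosing disk is always determined by at most three of the input points on its boundary.
The minimum enclosing circle is determined by three boundary points: A_2, A_3, A_4.
Their circumcentre is (15/34, -15/34) with r² = 32185/578.
The farthest remaining point A_6 is at distance² 28309/578 ≤ 32185/578.
r = √(32185/578) ≈ 7.46.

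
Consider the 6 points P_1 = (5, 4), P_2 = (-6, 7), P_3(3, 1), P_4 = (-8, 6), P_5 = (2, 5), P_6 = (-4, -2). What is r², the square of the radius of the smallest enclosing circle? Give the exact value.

43.92578125

By Welzl's lemma the MEC is supported by two points (diametrically opposite) or three points (on a circumcircle).
The minimum enclosing circle is determined by three boundary points: P_1, P_4, P_6.
Their circumcentre is (-1.625, 4.1875) with r² = 43.92578125.
The farthest remaining point P_3 is at distance² 31.55078125 ≤ 43.92578125.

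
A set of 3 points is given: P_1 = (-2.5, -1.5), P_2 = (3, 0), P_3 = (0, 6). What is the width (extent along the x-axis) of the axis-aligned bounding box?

max x = 3, min x = -2.5, so width = 5.5.

5.5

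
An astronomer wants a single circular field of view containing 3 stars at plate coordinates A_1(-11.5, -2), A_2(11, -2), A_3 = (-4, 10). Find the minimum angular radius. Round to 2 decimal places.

11.33

Side lengths²: A_1A_2² = 506.25, A_1A_3² = 200.25, A_2A_3² = 369.
Since A_1A_2² = 506.25 < 369 + 200.25 = 569.25, the triangle is acute, so the smallest enclosing circle is the circumcircle.
Circumcentre = (-0.25, -0.6875), r² = 128.28515625.
r = √(128.28515625) ≈ 11.33.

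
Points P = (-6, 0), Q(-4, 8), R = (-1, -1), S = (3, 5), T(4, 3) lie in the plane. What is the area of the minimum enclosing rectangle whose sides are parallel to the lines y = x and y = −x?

In coordinates u = x + y, v = x − y the rectangle is axis-aligned; the map (x,y)→(u,v) scales areas by 2.
u-values: -6, 4, -2, 8, 7; range = 8 − (-6) = 14.
v-values: -6, -12, 0, -2, 1; range = 1 − (-12) = 13.
Area = (14 × 13) / 2 = 91.

91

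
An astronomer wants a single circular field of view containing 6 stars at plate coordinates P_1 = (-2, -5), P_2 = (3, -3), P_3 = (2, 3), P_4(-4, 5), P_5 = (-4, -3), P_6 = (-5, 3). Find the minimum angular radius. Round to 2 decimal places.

5.41

A smallest enclosing disk is always determined by at most three of the input points on its boundary.
The minimum enclosing circle is determined by three boundary points: P_1, P_2, P_4.
Their circumcentre is (-67/54, 19/54) with r² = 42601/1458.
The farthest remaining point P_6 is at distance² 30829/1458 ≤ 42601/1458.
r = √(42601/1458) ≈ 5.41.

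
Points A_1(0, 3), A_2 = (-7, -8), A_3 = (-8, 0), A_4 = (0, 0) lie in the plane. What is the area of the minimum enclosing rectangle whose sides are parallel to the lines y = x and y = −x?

In coordinates u = x + y, v = x − y the rectangle is axis-aligned; the map (x,y)→(u,v) scales areas by 2.
u-values: 3, -15, -8, 0; range = 3 − (-15) = 18.
v-values: -3, 1, -8, 0; range = 1 − (-8) = 9.
Area = (18 × 9) / 2 = 81.

81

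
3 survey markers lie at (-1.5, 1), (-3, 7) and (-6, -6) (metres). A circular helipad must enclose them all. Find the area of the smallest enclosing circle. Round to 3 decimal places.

Call the three points A, B, C in the order given.
Side lengths²: AB² = 38.25, AC² = 69.25, BC² = 178.
Since BC² = 178 ≥ 69.25 + 38.25 = 107.5, the angle opposite BC is not acute, so the smallest enclosing circle has BC as diameter.
Centre = midpoint of BC = (-4.5, 0.5), r² = 178/4 = 44.5.
Area = π·r² = π·44.5 ≈ 139.801.

139.801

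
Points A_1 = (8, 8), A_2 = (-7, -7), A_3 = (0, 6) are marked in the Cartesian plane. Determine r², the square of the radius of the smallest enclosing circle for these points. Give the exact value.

Side lengths²: A_1A_2² = 450, A_1A_3² = 68, A_2A_3² = 218.
Since A_1A_2² = 450 ≥ 218 + 68 = 286, the angle opposite A_1A_2 is not acute, so the smallest enclosing circle has A_1A_2 as diameter.
Centre = midpoint of A_1A_2 = (0.5, 0.5), r² = 450/4 = 112.5.

112.5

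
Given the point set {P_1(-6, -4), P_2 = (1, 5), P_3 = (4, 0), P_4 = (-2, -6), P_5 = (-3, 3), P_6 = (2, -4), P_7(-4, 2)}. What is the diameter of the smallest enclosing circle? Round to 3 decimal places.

A smallest enclosing disk is always determined by at most three of the input points on its boundary.
The minimum enclosing circle is determined by three boundary points: P_1, P_2, P_4.
Their circumcentre is (-1.6, -0.2) with r² = 33.8.
The farthest remaining point P_3 is at distance² 31.4 ≤ 33.8.
Diameter = 2r = 2√(33.8) ≈ 11.628.

11.628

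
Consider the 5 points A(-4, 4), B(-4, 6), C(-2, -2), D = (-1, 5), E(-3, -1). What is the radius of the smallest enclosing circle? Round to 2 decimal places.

By Welzl's lemma the MEC is supported by two points (diametrically opposite) or three points (on a circumcircle).
The farthest pair is B–C with squared distance 68. The circle on this segment as diameter has centre (-3, 2) and r² = 68/4 = 17.
Check A: distance² to centre = 5 ≤ 17, so it lies inside.
All remaining points lie in this disk, and no smaller disk contains both endpoints, so this is the minimum enclosing circle.
r = √17 ≈ 4.12.

4.12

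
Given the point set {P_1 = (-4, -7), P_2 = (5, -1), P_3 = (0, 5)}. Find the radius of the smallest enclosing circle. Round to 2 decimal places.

6.36

Side lengths²: P_1P_2² = 117, P_1P_3² = 160, P_2P_3² = 61.
Since P_1P_3² = 160 < 117 + 61 = 178, the triangle is acute, so the smallest enclosing circle is the circumcircle.
Circumcentre = (-19/14, -17/14), r² = 3965/98.
r = √(3965/98) ≈ 6.36.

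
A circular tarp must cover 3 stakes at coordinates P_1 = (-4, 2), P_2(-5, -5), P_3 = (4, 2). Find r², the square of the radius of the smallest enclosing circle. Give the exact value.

32.5

Side lengths²: P_1P_2² = 50, P_1P_3² = 64, P_2P_3² = 130.
Since P_2P_3² = 130 ≥ 64 + 50 = 114, the angle opposite P_2P_3 is not acute, so the smallest enclosing circle has P_2P_3 as diameter.
Centre = midpoint of P_2P_3 = (-0.5, -1.5), r² = 130/4 = 32.5.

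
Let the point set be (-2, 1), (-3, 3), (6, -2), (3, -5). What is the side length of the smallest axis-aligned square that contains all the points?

9

The bounding box has width 9 and height 8.
An axis-aligned square enclosing the set must have side ≥ max(width, height).
So the minimum side is max(9, 8) = 9.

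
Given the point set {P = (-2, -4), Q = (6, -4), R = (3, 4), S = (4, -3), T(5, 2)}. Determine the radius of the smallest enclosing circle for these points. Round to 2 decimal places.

5.04

A smallest enclosing disk is always determined by at most three of the input points on its boundary.
The minimum enclosing circle is determined by three boundary points: P, Q, R.
Their circumcentre is (2, -0.9375) with r² = 25.37890625.
The farthest remaining point T is at distance² 17.62890625 ≤ 25.37890625.
r = √(25.37890625) ≈ 5.04.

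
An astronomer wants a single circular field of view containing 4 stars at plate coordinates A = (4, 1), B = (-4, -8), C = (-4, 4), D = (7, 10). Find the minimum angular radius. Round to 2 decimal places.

10.55

A smallest enclosing disk is always determined by at most three of the input points on its boundary.
The farthest pair is B–D with squared distance 445. The circle on this segment as diameter has centre (1.5, 1) and r² = 445/4 = 111.25.
Check A: distance² to centre = 6.25 ≤ 111.25, so it lies inside.
All remaining points lie in this disk, and no smaller disk contains both endpoints, so this is the minimum enclosing circle.
r = √(111.25) ≈ 10.55.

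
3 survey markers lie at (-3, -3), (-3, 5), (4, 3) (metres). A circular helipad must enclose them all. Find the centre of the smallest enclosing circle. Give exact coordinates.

(-5/14, 1)

Call the three points A, B, C in the order given.
Side lengths²: AB² = 64, AC² = 85, BC² = 53.
Since AC² = 85 < 64 + 53 = 117, the triangle is acute, so the smallest enclosing circle is the circumcircle.
Circumcentre = (-5/14, 1), r² = 4505/196.
Centre = (-5/14, 1).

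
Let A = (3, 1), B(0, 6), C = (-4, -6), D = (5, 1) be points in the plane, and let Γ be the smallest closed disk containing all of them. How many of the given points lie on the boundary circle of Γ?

3

The minimum enclosing circle of a finite set is fixed by two of the points (as a diameter) or three (as a circumcircle).
The minimum enclosing circle is determined by three boundary points: B, C, D.
Their circumcentre is (-1.25, -0.25) with r² = 40.625.
The farthest remaining point A is at distance² 19.625 ≤ 40.625.
The points at distance exactly r from the centre are B, C, D — 3 points.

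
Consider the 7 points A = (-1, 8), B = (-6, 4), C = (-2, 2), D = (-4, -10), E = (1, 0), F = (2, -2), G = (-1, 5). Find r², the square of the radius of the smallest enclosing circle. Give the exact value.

83.25

The farthest pair is A–D with squared distance 333. The circle on this segment as diameter has centre (-2.5, -1) and r² = 333/4 = 83.25.
Check B: distance² to centre = 37.25 ≤ 83.25, so it lies inside.
All remaining points lie in this disk, and no smaller disk contains both endpoints, so this is the minimum enclosing circle.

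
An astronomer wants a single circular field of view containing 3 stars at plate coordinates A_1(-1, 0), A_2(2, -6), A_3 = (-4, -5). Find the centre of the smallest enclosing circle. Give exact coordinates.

(-15/22, -79/22)

Side lengths²: A_1A_2² = 45, A_1A_3² = 34, A_2A_3² = 37.
Since A_1A_2² = 45 < 37 + 34 = 71, the triangle is acute, so the smallest enclosing circle is the circumcircle.
Circumcentre = (-15/22, -79/22), r² = 3145/242.
Centre = (-15/22, -79/22).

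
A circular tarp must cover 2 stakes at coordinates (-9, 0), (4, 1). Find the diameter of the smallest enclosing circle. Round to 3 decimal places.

The smallest circle enclosing two points has them as diameter endpoints.
Centre = midpoint = (-2.5, 0.5); r² = |(-9, 0)−(4, 1)|²/4 = 170/4 = 42.5.
Diameter = 2r = 2√(42.5) ≈ 13.038.

13.038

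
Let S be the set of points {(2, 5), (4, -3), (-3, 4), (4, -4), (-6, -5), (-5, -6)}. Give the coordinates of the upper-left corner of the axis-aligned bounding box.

(-6, 5)

x-range [-6, 4], y-range [-6, 5].
The upper-left corner is (-6, 5).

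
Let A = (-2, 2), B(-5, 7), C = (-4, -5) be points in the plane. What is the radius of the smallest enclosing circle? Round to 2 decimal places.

6.02

Side lengths²: AB² = 34, AC² = 53, BC² = 145.
Since BC² = 145 ≥ 53 + 34 = 87, the angle opposite BC is not acute, so the smallest enclosing circle has BC as diameter.
Centre = midpoint of BC = (-4.5, 1), r² = 145/4 = 36.25.
r = √(36.25) ≈ 6.02.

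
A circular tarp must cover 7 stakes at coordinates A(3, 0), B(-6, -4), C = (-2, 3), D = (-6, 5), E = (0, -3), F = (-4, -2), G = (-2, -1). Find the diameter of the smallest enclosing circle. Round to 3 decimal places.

By Welzl's lemma the MEC is supported by two points (diametrically opposite) or three points (on a circumcircle).
The minimum enclosing circle is determined by three boundary points: A, B, D.
Their circumcentre is (-47/18, 0.5) with r² = 5141/162.
The farthest remaining point E is at distance² 3089/162 ≤ 5141/162.
Diameter = 2r = 2√(5141/162) ≈ 11.267.

11.267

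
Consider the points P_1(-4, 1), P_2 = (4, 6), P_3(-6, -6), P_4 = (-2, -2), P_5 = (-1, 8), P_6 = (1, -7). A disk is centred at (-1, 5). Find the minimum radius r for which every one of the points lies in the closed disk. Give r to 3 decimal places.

The required radius is the distance from (-1, 5) to the farthest point.
Squared distances: 25, 26, 146, 50, 9, 148.
Maximum is 148, attained at P_6.
r = √148 ≈ 12.166.

12.166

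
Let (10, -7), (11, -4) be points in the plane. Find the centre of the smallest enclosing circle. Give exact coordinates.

(10.5, -5.5)

The smallest circle enclosing two points has them as diameter endpoints.
Centre = midpoint = (10.5, -5.5); r² = |(10, -7)−(11, -4)|²/4 = 10/4 = 2.5.
Centre = (10.5, -5.5).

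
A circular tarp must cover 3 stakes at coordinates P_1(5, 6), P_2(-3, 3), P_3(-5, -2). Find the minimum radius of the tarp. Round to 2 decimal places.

6.40

Side lengths²: P_1P_2² = 73, P_1P_3² = 164, P_2P_3² = 29.
Since P_1P_3² = 164 ≥ 73 + 29 = 102, the angle opposite P_1P_3 is not acute, so the smallest enclosing circle has P_1P_3 as diameter.
Centre = midpoint of P_1P_3 = (0, 2), r² = 164/4 = 41.
r = √41 ≈ 6.40.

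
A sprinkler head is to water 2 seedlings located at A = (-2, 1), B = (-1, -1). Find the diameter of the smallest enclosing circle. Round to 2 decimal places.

2.24

The smallest circle enclosing two points has them as diameter endpoints.
Centre = midpoint = (-1.5, 0); r² = |AB|²/4 = 5/4 = 1.25.
Diameter = 2r = 2√(1.25) ≈ 2.24.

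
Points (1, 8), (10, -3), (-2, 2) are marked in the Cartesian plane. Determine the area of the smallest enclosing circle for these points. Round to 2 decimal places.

Call the three points A, B, C in the order given.
Side lengths²: AB² = 202, AC² = 45, BC² = 169.
Since AB² = 202 < 169 + 45 = 214, the triangle is acute, so the smallest enclosing circle is the circumcircle.
Circumcentre = (297/58, 127/58), r² = 85345/1682.
Area = π·r² = π·85345/1682 ≈ 159.41.

159.41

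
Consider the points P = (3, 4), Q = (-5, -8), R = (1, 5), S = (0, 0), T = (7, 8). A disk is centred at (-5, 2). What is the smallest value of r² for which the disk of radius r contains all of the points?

The required radius is the distance from (-5, 2) to the farthest point.
Squared distances: 68, 100, 45, 29, 180.
Maximum is 180, attained at T.

180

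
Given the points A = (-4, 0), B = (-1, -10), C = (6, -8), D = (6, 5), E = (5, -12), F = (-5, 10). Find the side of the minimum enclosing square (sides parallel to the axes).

22

The bounding box has width 11 and height 22.
An axis-aligned square enclosing the set must have side ≥ max(width, height).
So the minimum side is max(11, 22) = 22.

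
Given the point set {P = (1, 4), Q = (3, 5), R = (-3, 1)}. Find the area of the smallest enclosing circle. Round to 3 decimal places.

Side lengths²: PQ² = 5, PR² = 25, QR² = 52.
Since QR² = 52 ≥ 25 + 5 = 30, the angle opposite QR is not acute, so the smallest enclosing circle has QR as diameter.
Centre = midpoint of QR = (0, 3), r² = 52/4 = 13.
Area = π·r² = π·13 ≈ 40.841.

40.841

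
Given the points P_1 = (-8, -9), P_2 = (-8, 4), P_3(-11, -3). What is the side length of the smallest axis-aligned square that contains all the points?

13

The bounding box has width 3 and height 13.
An axis-aligned square enclosing the set must have side ≥ max(width, height).
So the minimum side is max(3, 13) = 13.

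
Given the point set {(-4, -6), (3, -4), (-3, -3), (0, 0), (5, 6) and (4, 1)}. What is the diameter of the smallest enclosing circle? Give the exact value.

15

The minimum enclosing circle of a finite set is fixed by two of the points (as a diameter) or three (as a circumcircle).
The farthest pair is (-4, -6)–(5, 6) with squared distance 225. The circle on this segment as diameter has centre (0.5, 0) and r² = 225/4 = 56.25.
Check (3, -4): distance² to centre = 22.25 ≤ 56.25, so it lies inside.
All remaining points lie in this disk, and no smaller disk contains both endpoints, so this is the minimum enclosing circle.
Diameter = 2r = 2√(56.25) = 15.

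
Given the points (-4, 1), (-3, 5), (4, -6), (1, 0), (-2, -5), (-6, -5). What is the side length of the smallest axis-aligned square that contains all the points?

11

The bounding box has width 10 and height 11.
An axis-aligned square enclosing the set must have side ≥ max(width, height).
So the minimum side is max(10, 11) = 11.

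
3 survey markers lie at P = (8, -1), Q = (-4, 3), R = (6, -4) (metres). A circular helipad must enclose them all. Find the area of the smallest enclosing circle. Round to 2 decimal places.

Side lengths²: PQ² = 160, PR² = 13, QR² = 149.
Since PQ² = 160 < 149 + 13 = 162, the triangle is acute, so the smallest enclosing circle is the circumcircle.
Circumcentre = (43/22, 19/22), r² = 9685/242.
Area = π·r² = π·9685/242 ≈ 125.73.

125.73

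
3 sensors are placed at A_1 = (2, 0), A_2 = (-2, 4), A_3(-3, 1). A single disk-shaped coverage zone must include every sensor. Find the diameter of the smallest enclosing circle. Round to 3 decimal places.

Side lengths²: A_1A_2² = 32, A_1A_3² = 26, A_2A_3² = 10.
Since A_1A_2² = 32 < 26 + 10 = 36, the triangle is acute, so the smallest enclosing circle is the circumcircle.
Circumcentre = (-0.25, 1.75), r² = 8.125.
Diameter = 2r = 2√(8.125) ≈ 5.701.

5.701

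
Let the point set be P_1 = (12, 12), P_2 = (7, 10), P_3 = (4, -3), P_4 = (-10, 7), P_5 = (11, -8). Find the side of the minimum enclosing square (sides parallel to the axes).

22

The bounding box has width 22 and height 20.
An axis-aligned square enclosing the set must have side ≥ max(width, height).
So the minimum side is max(22, 20) = 22.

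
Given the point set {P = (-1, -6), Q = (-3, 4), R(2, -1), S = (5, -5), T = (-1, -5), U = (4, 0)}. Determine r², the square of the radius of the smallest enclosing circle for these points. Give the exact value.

36.25

The farthest pair is Q–S with squared distance 145. The circle on this segment as diameter has centre (1, -0.5) and r² = 145/4 = 36.25.
Check P: distance² to centre = 34.25 ≤ 36.25, so it lies inside.
All remaining points lie in this disk, and no smaller disk contains both endpoints, so this is the minimum enclosing circle.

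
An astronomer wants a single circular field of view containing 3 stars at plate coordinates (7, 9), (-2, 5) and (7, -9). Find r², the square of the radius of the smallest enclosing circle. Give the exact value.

26869/324

Call the three points A, B, C in the order given.
Side lengths²: AB² = 97, AC² = 324, BC² = 277.
Since AC² = 324 < 277 + 97 = 374, the triangle is acute, so the smallest enclosing circle is the circumcircle.
Circumcentre = (101/18, 0), r² = 26869/324.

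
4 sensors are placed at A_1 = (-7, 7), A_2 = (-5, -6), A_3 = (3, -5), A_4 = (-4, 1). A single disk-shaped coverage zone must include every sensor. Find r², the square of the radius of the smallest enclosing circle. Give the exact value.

61

By Welzl's lemma the MEC is supported by two points (diametrically opposite) or three points (on a circumcircle).
The farthest pair is A_1–A_3 with squared distance 244. The circle on this segment as diameter has centre (-2, 1) and r² = 244/4 = 61.
Check A_2: distance² to centre = 58 ≤ 61, so it lies inside.
All remaining points lie in this disk, and no smaller disk contains both endpoints, so this is the minimum enclosing circle.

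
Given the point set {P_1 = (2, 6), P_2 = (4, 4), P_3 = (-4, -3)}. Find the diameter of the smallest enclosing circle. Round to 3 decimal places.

Side lengths²: P_1P_2² = 8, P_1P_3² = 117, P_2P_3² = 113.
Since P_1P_3² = 117 < 113 + 8 = 121, the triangle is acute, so the smallest enclosing circle is the circumcircle.
Circumcentre = (-0.7, 1.3), r² = 29.38.
Diameter = 2r = 2√(29.38) ≈ 10.841.

10.841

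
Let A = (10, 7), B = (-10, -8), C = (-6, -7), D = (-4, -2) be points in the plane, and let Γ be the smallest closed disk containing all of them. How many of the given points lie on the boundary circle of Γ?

2

The farthest pair is A–B with squared distance 625. The circle on this segment as diameter has centre (0, -0.5) and r² = 625/4 = 156.25.
Check C: distance² to centre = 78.25 ≤ 156.25, so it lies inside.
All remaining points lie in this disk, and no smaller disk contains both endpoints, so this is the minimum enclosing circle.
The points at distance exactly r from the centre are A, B — 2 points.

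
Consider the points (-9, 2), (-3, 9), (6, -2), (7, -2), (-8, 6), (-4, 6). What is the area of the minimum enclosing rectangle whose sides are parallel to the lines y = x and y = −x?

In coordinates u = x + y, v = x − y the rectangle is axis-aligned; the map (x,y)→(u,v) scales areas by 2.
u-values: -7, 6, 4, 5, -2, 2; range = 6 − (-7) = 13.
v-values: -11, -12, 8, 9, -14, -10; range = 9 − (-14) = 23.
Area = (13 × 23) / 2 = 149.5.

149.5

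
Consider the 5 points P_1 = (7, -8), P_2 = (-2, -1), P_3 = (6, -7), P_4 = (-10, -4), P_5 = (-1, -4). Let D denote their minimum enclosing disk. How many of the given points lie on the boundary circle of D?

By Welzl's lemma the MEC is supported by two points (diametrically opposite) or three points (on a circumcircle).
The farthest pair is P_1–P_4 with squared distance 305. The circle on this segment as diameter has centre (-1.5, -6) and r² = 305/4 = 76.25.
Check P_2: distance² to centre = 25.25 ≤ 76.25, so it lies inside.
All remaining points lie in this disk, and no smaller disk contains both endpoints, so this is the minimum enclosing circle.
The points at distance exactly r from the centre are P_1, P_4 — 2 points.

2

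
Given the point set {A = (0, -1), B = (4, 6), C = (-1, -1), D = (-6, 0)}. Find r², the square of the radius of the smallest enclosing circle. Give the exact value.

34

The minimum enclosing circle of a finite set is fixed by two of the points (as a diameter) or three (as a circumcircle).
The farthest pair is B–D with squared distance 136. The circle on this segment as diameter has centre (-1, 3) and r² = 136/4 = 34.
Check A: distance² to centre = 17 ≤ 34, so it lies inside.
All remaining points lie in this disk, and no smaller disk contains both endpoints, so this is the minimum enclosing circle.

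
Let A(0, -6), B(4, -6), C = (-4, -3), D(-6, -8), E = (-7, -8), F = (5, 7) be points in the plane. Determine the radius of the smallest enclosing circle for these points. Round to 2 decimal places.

The farthest pair is E–F with squared distance 369. The circle on this segment as diameter has centre (-1, -0.5) and r² = 369/4 = 92.25.
Check A: distance² to centre = 31.25 ≤ 92.25, so it lies inside.
All remaining points lie in this disk, and no smaller disk contains both endpoints, so this is the minimum enclosing circle.
r = √(92.25) ≈ 9.60.

9.60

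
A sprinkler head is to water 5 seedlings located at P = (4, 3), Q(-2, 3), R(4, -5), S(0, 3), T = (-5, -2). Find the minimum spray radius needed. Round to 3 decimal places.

5.426

By Welzl's lemma the MEC is supported by two points (diametrically opposite) or three points (on a circumcircle).
The minimum enclosing circle is determined by three boundary points: P, R, T.
Their circumcentre is (1/3, -1) with r² = 265/9.
The farthest remaining point Q is at distance² 193/9 ≤ 265/9.
r = √(265/9) ≈ 5.426.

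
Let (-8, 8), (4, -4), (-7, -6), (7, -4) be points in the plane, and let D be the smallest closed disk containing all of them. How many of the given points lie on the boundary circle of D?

By Welzl's lemma the MEC is supported by two points (diametrically opposite) or three points (on a circumcircle).
The minimum enclosing circle is determined by three boundary points: (-8, 8), (-7, -6), (7, -4).
Their circumcentre is (-61/66, 97/66) with r² = 201925/2178.
The farthest remaining point (4, -4) is at distance² 117973/2178 ≤ 201925/2178.
The points at distance exactly r from the centre are (-8, 8), (-7, -6), (7, -4) — 3 points.

3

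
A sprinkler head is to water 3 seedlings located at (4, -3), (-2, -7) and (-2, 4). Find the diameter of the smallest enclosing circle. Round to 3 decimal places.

Call the three points A, B, C in the order given.
Side lengths²: AB² = 52, AC² = 85, BC² = 121.
Since BC² = 121 < 85 + 52 = 137, the triangle is acute, so the smallest enclosing circle is the circumcircle.
Circumcentre = (-4/3, -1.5), r² = 1105/36.
Diameter = 2r = 2√(1105/36) ≈ 11.081.

11.081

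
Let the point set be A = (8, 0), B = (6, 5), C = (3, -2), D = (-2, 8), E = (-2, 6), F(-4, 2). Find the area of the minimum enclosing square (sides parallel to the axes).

144

The bounding box has width 12 and height 10.
An axis-aligned square enclosing the set must have side ≥ max(width, height).
So the minimum side is max(12, 10) = 12.
Area = 12² = 144.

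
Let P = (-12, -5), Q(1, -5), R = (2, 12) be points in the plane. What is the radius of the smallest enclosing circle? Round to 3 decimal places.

11.011

Side lengths²: PQ² = 169, PR² = 485, QR² = 290.
Since PR² = 485 ≥ 290 + 169 = 459, the angle opposite PR is not acute, so the smallest enclosing circle has PR as diameter.
Centre = midpoint of PR = (-5, 3.5), r² = 485/4 = 121.25.
r = √(121.25) ≈ 11.011.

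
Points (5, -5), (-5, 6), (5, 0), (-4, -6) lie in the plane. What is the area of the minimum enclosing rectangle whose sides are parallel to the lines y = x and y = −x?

157.5

In coordinates u = x + y, v = x − y the rectangle is axis-aligned; the map (x,y)→(u,v) scales areas by 2.
u-values: 0, 1, 5, -10; range = 5 − (-10) = 15.
v-values: 10, -11, 5, 2; range = 10 − (-11) = 21.
Area = (15 × 21) / 2 = 157.5.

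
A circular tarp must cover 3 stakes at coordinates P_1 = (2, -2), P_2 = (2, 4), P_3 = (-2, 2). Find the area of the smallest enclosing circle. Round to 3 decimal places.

Side lengths²: P_1P_2² = 36, P_1P_3² = 32, P_2P_3² = 20.
Since P_1P_2² = 36 < 32 + 20 = 52, the triangle is acute, so the smallest enclosing circle is the circumcircle.
Circumcentre = (1, 1), r² = 10.
Area = π·r² = π·10 ≈ 31.416.

31.416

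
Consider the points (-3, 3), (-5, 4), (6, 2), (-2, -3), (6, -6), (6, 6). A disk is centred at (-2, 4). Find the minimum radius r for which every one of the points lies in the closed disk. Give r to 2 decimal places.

The required radius is the distance from (-2, 4) to the farthest point.
Squared distances: 2, 9, 68, 49, 164, 68.
Maximum is 164, attained at (6, -6).
r = √164 ≈ 12.81.

12.81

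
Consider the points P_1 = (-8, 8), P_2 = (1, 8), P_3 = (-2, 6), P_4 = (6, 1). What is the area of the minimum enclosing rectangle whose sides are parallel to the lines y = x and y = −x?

94.5

In coordinates u = x + y, v = x − y the rectangle is axis-aligned; the map (x,y)→(u,v) scales areas by 2.
u-values: 0, 9, 4, 7; range = 9 − 0 = 9.
v-values: -16, -7, -8, 5; range = 5 − (-16) = 21.
Area = (9 × 21) / 2 = 94.5.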